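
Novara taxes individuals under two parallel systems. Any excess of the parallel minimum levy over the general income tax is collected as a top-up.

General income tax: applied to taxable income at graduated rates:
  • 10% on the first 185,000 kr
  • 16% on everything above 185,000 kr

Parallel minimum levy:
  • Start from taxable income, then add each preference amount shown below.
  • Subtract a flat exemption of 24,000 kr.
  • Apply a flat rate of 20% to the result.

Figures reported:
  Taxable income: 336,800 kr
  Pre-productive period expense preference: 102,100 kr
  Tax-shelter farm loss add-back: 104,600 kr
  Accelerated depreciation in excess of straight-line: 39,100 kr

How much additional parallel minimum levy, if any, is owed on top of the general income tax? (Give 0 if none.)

Parallel minimum levy:
  Adjusted income: 336,800 kr + 102,100 kr + 104,600 kr + 39,100 kr = 582,600 kr
  Less exemption 24,000 kr → base 558,600 kr
  558,600 kr × 20% = 111,720 kr

General income tax:
  185,000 kr × 10% = 18,500 kr
  151,800 kr × 16% = 24,288 kr
  → 42,788 kr

Excess of parallel minimum levy over general income tax: 111,720 kr − 42,788 kr = 68,932 kr.

68,932 kr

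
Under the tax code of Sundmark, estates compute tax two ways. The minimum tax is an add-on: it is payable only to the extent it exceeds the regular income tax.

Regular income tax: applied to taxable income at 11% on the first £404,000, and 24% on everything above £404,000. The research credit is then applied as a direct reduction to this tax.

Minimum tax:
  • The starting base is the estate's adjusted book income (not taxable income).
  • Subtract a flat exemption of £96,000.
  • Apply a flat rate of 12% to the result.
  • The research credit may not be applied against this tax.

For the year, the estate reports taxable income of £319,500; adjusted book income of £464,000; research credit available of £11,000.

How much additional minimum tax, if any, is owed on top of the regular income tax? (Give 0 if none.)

Regular income tax:
  £319,500 × 11% = £35,145
  Less research credit £11,000 → £24,145

Minimum tax:
  Base (adjusted book income): £464,000
  Less exemption £96,000 → base £368,000
  £368,000 × 12% = £44,160

Excess of minimum tax over regular income tax: £44,160 − £24,145 = £20,015.

£20,015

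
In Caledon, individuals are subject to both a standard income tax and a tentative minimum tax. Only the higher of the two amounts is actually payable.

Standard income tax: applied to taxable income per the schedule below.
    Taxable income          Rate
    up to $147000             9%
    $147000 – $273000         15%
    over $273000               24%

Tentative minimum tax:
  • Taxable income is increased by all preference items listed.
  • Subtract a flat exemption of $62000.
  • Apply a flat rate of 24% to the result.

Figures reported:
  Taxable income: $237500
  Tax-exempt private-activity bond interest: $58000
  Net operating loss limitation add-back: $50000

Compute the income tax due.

Standard income tax:
  $147000 × 9% = $13230
  $90500 × 15% = $13575
  → $26805

Tentative minimum tax:
  Adjusted income: $237500 + $58000 + $50000 = $345500
  Less exemption $62000 → base $283500
  $283500 × 24% = $68040

$68040 > $26805, so the tentative minimum tax is the binding amount.

$68040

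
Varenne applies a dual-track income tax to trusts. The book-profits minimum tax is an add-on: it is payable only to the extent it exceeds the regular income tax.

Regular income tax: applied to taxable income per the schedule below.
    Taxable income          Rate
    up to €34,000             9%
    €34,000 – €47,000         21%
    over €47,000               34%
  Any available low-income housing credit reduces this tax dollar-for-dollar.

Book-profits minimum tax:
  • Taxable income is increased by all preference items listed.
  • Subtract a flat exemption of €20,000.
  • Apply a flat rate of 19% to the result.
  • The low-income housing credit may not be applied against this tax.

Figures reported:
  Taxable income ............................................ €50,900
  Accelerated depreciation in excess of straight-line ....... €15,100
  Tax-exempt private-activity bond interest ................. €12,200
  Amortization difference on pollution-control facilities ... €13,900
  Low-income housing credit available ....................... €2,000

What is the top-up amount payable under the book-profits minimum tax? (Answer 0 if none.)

Book-profits minimum tax:
  Adjusted income: €50,900 + €15,100 + €12,200 + €13,900 = €92,100
  Less exemption €20,000 → base €72,100
  €72,100 × 19% = €13,699

Regular income tax:
  €34,000 × 9% = €3,060
  €13,000 × 21% = €2,730
  €3,900 × 34% = €1,326
  → €7,116
  Less low-income housing credit €2,000 → €5,116

Excess of book-profits minimum tax over regular income tax: €13,699 − €5,116 = €8,583.

€8,583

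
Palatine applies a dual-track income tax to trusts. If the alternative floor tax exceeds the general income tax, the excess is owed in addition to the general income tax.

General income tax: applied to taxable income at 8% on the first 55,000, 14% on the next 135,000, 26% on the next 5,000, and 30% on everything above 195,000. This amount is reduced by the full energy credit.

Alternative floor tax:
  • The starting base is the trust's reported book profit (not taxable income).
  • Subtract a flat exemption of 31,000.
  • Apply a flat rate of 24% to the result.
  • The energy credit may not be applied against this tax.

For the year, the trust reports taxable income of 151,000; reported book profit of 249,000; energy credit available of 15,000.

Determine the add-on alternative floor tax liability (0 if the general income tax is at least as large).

Alternative floor tax:
  Base (reported book profit): 249,000
  Less exemption 31,000 → base 218,000
  218,000 × 24% = 52,320

General income tax:
  55,000 × 8% = 4,400
  96,000 × 14% = 13,440
  → 17,840
  Less energy credit 15,000 → 2,840

Excess of alternative floor tax over general income tax: 52,320 − 2,840 = 49,480.

49,480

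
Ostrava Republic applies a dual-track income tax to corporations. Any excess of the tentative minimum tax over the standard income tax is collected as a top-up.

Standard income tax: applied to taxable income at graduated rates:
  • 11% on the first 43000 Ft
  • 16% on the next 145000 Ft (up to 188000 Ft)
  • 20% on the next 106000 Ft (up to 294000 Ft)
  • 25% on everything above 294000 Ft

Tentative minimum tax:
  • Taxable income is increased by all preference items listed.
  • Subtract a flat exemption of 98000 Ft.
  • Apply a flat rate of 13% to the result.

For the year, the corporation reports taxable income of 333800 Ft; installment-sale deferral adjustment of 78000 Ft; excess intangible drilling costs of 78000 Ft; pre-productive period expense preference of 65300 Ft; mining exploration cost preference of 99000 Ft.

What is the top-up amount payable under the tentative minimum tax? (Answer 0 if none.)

Standard income tax:
  43000 Ft × 11% = 4730 Ft
  145000 Ft × 16% = 23200 Ft
  106000 Ft × 20% = 21200 Ft
  39800 Ft × 25% = 9950 Ft
  → 59080 Ft

Tentative minimum tax:
  Adjusted income: 333800 Ft + 78000 Ft + 78000 Ft + 65300 Ft + 99000 Ft = 654100 Ft
  Less exemption 98000 Ft → base 556100 Ft
  556100 Ft × 13% = 72293 Ft

Excess of tentative minimum tax over standard income tax: 72293 Ft − 59080 Ft = 13213 Ft.

13213 Ft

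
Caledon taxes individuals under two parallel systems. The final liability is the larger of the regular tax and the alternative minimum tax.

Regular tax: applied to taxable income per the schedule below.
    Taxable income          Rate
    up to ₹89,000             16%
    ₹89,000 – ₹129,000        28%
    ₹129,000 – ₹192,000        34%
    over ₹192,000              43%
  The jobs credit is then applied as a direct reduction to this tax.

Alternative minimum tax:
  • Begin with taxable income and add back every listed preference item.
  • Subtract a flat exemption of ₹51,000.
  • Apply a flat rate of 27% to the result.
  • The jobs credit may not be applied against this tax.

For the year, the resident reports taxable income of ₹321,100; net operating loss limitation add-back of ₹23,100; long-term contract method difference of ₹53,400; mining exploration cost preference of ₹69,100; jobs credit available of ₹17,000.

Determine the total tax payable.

Regular tax:
  ₹89,000 × 16% = ₹14,240
  ₹40,000 × 28% = ₹11,200
  ₹63,000 × 34% = ₹21,420
  ₹129,100 × 43% = ₹55,513
  → ₹102,373
  Less jobs credit ₹17,000 → ₹85,373

Alternative minimum tax:
  Adjusted income: ₹321,100 + ₹23,100 + ₹53,400 + ₹69,100 = ₹466,700
  Less exemption ₹51,000 → base ₹415,700
  ₹415,700 × 27% = ₹112,239

₹112,239 > ₹85,373, so the alternative minimum tax is the binding amount.

₹112,239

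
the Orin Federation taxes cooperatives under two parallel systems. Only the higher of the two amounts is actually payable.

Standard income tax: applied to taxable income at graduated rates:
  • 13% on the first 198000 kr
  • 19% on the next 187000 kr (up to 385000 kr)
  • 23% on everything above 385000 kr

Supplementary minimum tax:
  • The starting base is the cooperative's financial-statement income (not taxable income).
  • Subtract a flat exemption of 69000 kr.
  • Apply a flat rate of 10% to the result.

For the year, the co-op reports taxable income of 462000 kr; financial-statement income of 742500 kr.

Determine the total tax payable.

78980 kr

Supplementary minimum tax:
  Base (financial-statement income): 742500 kr
  Less exemption 69000 kr → base 673500 kr
  673500 kr × 10% = 67350 kr

Standard income tax:
  198000 kr × 13% = 25740 kr
  187000 kr × 19% = 35530 kr
  77000 kr × 23% = 17710 kr
  → 78980 kr

78980 kr > 67350 kr, so the standard income tax governs.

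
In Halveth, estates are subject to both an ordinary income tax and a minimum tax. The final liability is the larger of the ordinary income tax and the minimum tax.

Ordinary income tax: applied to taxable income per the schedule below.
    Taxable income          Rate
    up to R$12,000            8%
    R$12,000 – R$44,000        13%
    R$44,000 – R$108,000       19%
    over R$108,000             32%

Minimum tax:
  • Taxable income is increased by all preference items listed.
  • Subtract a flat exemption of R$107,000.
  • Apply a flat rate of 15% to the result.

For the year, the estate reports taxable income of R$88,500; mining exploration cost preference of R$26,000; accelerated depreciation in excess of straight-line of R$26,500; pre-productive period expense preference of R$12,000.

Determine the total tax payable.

R$13,575

Minimum tax:
  Adjusted income: R$88,500 + R$26,000 + R$26,500 + R$12,000 = R$153,000
  Less exemption R$107,000 → base R$46,000
  R$46,000 × 15% = R$6,900

Ordinary income tax:
  R$12,000 × 8% = R$960
  R$32,000 × 13% = R$4,160
  R$44,500 × 19% = R$8,455
  → R$13,575

R$13,575 > R$6,900, so the ordinary income tax governs.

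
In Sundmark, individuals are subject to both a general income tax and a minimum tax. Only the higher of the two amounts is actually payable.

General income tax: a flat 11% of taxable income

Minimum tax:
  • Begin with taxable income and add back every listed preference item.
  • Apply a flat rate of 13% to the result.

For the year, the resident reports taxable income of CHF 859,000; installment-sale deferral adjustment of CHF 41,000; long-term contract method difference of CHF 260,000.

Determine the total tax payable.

Minimum tax:
  Adjusted income: CHF 859,000 + CHF 41,000 + CHF 260,000 = CHF 1,160,000
  CHF 1,160,000 × 13% = CHF 150,800

General income tax:
  CHF 859,000 × 11% = CHF 94,490

CHF 150,800 > CHF 94,490, so the minimum tax is the binding amount.

CHF 150,800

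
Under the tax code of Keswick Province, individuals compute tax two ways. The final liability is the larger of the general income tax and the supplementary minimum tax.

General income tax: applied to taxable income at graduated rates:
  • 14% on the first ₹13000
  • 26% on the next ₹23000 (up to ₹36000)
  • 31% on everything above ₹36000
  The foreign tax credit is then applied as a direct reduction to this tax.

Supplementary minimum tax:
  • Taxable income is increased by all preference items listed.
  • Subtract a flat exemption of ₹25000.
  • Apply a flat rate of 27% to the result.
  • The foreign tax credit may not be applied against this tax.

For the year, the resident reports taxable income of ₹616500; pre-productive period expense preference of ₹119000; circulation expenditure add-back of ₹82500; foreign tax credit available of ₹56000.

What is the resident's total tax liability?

General income tax:
  ₹13000 × 14% = ₹1820
  ₹23000 × 26% = ₹5980
  ₹580500 × 31% = ₹179955
  → ₹187755
  Less foreign tax credit ₹56000 → ₹131755

Supplementary minimum tax:
  Adjusted income: ₹616500 + ₹119000 + ₹82500 = ₹818000
  Less exemption ₹25000 → base ₹793000
  ₹793000 × 27% = ₹214110

₹214110 > ₹131755, so the supplementary minimum tax is the binding amount.

₹214110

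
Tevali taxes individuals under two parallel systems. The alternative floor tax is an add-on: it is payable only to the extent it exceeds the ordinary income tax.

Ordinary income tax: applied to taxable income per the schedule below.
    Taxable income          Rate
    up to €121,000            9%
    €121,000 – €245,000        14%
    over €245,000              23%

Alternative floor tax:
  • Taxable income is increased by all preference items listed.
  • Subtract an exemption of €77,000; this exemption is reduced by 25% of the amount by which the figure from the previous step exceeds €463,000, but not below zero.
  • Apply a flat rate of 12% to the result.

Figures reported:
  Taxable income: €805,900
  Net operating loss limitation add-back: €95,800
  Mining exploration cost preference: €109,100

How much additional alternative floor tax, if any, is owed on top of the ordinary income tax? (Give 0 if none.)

Alternative floor tax:
  Adjusted income: €805,900 + €95,800 + €109,100 = €1,010,800
  Exemption: 25% × (€1,010,800 − €463,000) = €136,950 ≥ €77,000, so the exemption is fully phased out
  Base: €1,010,800 − €0 = €1,010,800
  €1,010,800 × 12% = €121,296

Ordinary income tax:
  €121,000 × 9% = €10,890
  €124,000 × 14% = €17,360
  €560,900 × 23% = €129,007
  → €157,257

€121,296 ≤ €157,257, so no add-on is due.

€0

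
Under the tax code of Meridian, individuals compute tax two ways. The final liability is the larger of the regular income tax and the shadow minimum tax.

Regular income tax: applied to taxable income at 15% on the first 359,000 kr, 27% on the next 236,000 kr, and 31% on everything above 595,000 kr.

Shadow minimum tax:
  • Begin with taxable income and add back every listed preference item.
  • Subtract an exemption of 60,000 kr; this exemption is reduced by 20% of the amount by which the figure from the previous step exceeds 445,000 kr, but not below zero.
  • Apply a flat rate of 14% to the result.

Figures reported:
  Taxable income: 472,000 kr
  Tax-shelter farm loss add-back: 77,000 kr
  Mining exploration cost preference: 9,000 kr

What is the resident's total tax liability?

Regular income tax:
  359,000 kr × 15% = 53,850 kr
  113,000 kr × 27% = 30,510 kr
  → 84,360 kr

Shadow minimum tax:
  Adjusted income: 472,000 kr + 77,000 kr + 9,000 kr = 558,000 kr
  Exemption: 60,000 kr − 20% × (558,000 kr − 445,000 kr) = 60,000 kr − 22,600 kr = 37,400 kr
  Base: 558,000 kr − 37,400 kr = 520,600 kr
  520,600 kr × 14% = 72,884 kr

84,360 kr > 72,884 kr, so the regular income tax governs.

84,360 kr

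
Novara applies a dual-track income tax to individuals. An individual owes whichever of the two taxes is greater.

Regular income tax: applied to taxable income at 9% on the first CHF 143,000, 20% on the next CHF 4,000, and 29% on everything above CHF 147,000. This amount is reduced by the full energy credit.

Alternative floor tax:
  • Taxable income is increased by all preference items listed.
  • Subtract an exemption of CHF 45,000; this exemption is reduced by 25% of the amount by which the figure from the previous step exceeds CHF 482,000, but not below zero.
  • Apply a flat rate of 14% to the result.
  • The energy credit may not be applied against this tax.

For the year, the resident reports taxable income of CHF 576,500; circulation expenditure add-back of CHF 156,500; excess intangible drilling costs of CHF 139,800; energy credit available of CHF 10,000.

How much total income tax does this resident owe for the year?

Regular income tax:
  CHF 143,000 × 9% = CHF 12,870
  CHF 4,000 × 20% = CHF 800
  CHF 429,500 × 29% = CHF 124,555
  → CHF 138,225
  Less energy credit CHF 10,000 → CHF 128,225

Alternative floor tax:
  Adjusted income: CHF 576,500 + CHF 156,500 + CHF 139,800 = CHF 872,800
  Exemption: 25% × (CHF 872,800 − CHF 482,000) = CHF 97,700 ≥ CHF 45,000, so the exemption is fully phased out
  Base: CHF 872,800 − CHF 0 = CHF 872,800
  CHF 872,800 × 14% = CHF 122,192

CHF 128,225 > CHF 122,192, so the regular income tax governs.

CHF 128,225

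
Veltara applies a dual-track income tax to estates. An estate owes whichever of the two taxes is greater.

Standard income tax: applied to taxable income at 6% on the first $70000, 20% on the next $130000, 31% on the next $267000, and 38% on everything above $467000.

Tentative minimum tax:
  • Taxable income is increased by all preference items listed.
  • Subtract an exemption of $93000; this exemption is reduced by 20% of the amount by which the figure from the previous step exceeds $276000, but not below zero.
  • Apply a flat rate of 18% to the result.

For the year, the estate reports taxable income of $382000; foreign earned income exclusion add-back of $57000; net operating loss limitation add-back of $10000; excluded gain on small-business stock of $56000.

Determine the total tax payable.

Tentative minimum tax:
  Adjusted income: $382000 + $57000 + $10000 + $56000 = $505000
  Exemption: $93000 − 20% × ($505000 − $276000) = $93000 − $45800 = $47200
  Base: $505000 − $47200 = $457800
  $457800 × 18% = $82404

Standard income tax:
  $70000 × 6% = $4200
  $130000 × 20% = $26000
  $182000 × 31% = $56420
  → $86620

$86620 > $82404, so the standard income tax governs.

$86620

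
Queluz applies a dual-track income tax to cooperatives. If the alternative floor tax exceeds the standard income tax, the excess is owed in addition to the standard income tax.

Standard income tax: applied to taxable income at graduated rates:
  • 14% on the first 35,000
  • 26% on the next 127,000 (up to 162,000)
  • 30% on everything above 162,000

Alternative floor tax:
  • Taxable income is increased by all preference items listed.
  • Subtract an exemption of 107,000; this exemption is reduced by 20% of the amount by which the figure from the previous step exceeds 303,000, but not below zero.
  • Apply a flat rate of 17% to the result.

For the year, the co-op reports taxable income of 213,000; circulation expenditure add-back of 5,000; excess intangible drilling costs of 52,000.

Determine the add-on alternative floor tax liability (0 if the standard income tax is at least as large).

Standard income tax:
  35,000 × 14% = 4,900
  127,000 × 26% = 33,020
  51,000 × 30% = 15,300
  → 53,220

Alternative floor tax:
  Adjusted income: 213,000 + 5,000 + 52,000 = 270,000
  Exemption: 270,000 ≤ 303,000, so full 107,000 applies
  Base: 270,000 − 107,000 = 163,000
  163,000 × 17% = 27,710

27,710 ≤ 53,220, so no add-on is due.

0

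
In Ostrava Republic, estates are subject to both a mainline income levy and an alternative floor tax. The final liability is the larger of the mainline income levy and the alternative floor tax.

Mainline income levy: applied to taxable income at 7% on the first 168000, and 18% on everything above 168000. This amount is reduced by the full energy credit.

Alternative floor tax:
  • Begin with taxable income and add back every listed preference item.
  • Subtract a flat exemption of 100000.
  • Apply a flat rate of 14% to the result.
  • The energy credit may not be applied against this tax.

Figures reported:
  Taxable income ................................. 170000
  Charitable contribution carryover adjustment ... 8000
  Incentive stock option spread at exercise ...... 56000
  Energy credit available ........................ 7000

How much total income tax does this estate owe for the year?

Alternative floor tax:
  Adjusted income: 170000 + 8000 + 56000 = 234000
  Less exemption 100000 → base 134000
  134000 × 14% = 18760

Mainline income levy:
  168000 × 7% = 11760
  2000 × 18% = 360
  → 12120
  Less energy credit 7000 → 5120

18760 > 5120, so the alternative floor tax is the binding amount.

18760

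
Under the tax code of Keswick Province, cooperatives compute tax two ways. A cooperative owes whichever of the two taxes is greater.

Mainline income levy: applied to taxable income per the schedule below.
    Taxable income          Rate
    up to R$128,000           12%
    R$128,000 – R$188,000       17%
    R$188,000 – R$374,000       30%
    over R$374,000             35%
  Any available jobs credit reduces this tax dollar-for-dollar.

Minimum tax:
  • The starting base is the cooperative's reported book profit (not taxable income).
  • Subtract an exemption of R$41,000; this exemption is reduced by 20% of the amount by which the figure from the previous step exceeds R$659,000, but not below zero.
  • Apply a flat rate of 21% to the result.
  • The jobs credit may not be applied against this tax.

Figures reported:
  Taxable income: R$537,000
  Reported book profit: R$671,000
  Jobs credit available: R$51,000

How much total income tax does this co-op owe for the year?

Minimum tax:
  Base (reported book profit): R$671,000
  Exemption: R$41,000 − 20% × (R$671,000 − R$659,000) = R$41,000 − R$2,400 = R$38,600
  Base: R$671,000 − R$38,600 = R$632,400
  R$632,400 × 21% = R$132,804

Mainline income levy:
  R$128,000 × 12% = R$15,360
  R$60,000 × 17% = R$10,200
  R$186,000 × 30% = R$55,800
  R$163,000 × 35% = R$57,050
  → R$138,410
  Less jobs credit R$51,000 → R$87,410

R$132,804 > R$87,410, so the minimum tax is the binding amount.

R$132,804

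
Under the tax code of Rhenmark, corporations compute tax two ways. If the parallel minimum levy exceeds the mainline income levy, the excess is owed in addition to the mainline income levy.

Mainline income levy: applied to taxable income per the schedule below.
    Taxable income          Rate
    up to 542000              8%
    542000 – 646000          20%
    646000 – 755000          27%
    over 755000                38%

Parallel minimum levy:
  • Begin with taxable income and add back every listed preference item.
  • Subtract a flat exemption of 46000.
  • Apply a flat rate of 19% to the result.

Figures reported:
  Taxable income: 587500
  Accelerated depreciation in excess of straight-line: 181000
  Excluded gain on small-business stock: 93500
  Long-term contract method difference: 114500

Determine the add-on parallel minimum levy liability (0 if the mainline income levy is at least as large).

124335

Mainline income levy:
  542000 × 8% = 43360
  45500 × 20% = 9100
  → 52460

Parallel minimum levy:
  Adjusted income: 587500 + 181000 + 93500 + 114500 = 976500
  Less exemption 46000 → base 930500
  930500 × 19% = 176795

Excess of parallel minimum levy over mainline income levy: 176795 − 52460 = 124335.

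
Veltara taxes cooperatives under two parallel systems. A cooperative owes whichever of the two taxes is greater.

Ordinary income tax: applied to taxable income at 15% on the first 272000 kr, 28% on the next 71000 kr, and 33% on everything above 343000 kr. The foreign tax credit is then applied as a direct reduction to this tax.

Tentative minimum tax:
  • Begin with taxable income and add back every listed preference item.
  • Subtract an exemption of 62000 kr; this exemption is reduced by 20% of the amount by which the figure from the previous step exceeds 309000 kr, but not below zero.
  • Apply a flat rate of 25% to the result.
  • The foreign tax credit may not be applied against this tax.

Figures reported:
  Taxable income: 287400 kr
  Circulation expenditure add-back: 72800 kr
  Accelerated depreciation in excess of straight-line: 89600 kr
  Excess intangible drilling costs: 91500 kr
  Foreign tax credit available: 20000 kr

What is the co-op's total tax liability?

131440 kr

Tentative minimum tax:
  Adjusted income: 287400 kr + 72800 kr + 89600 kr + 91500 kr = 541300 kr
  Exemption: 62000 kr − 20% × (541300 kr − 309000 kr) = 62000 kr − 46460 kr = 15540 kr
  Base: 541300 kr − 15540 kr = 525760 kr
  525760 kr × 25% = 131440 kr

Ordinary income tax:
  272000 kr × 15% = 40800 kr
  15400 kr × 28% = 4312 kr
  → 45112 kr
  Less foreign tax credit 20000 kr → 25112 kr

131440 kr > 25112 kr, so the tentative minimum tax is the binding amount.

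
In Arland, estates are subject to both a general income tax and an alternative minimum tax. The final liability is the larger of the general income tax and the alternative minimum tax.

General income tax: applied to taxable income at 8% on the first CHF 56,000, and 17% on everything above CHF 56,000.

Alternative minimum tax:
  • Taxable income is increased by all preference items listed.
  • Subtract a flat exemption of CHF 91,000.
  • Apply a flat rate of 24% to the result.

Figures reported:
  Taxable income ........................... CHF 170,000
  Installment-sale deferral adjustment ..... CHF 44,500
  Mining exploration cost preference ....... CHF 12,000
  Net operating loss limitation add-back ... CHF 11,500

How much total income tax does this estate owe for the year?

CHF 35,280

Alternative minimum tax:
  Adjusted income: CHF 170,000 + CHF 44,500 + CHF 12,000 + CHF 11,500 = CHF 238,000
  Less exemption CHF 91,000 → base CHF 147,000
  CHF 147,000 × 24% = CHF 35,280

General income tax:
  CHF 56,000 × 8% = CHF 4,480
  CHF 114,000 × 17% = CHF 19,380
  → CHF 23,860

CHF 35,280 > CHF 23,860, so the alternative minimum tax is the binding amount.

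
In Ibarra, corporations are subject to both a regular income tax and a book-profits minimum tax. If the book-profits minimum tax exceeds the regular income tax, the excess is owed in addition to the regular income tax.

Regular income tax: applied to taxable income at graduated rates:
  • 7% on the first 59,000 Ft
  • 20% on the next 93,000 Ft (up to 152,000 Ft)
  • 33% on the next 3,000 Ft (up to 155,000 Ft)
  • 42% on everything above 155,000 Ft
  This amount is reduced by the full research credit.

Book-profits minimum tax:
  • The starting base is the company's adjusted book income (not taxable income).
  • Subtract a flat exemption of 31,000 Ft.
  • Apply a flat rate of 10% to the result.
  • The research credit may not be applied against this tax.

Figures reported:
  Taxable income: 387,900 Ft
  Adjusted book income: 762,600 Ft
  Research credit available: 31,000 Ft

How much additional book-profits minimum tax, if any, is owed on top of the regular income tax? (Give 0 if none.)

Regular income tax:
  59,000 Ft × 7% = 4,130 Ft
  93,000 Ft × 20% = 18,600 Ft
  3,000 Ft × 33% = 990 Ft
  232,900 Ft × 42% = 97,818 Ft
  → 121,538 Ft
  Less research credit 31,000 Ft → 90,538 Ft

Book-profits minimum tax:
  Base (adjusted book income): 762,600 Ft
  Less exemption 31,000 Ft → base 731,600 Ft
  731,600 Ft × 10% = 73,160 Ft

73,160 Ft ≤ 90,538 Ft, so no add-on is due.

0 Ft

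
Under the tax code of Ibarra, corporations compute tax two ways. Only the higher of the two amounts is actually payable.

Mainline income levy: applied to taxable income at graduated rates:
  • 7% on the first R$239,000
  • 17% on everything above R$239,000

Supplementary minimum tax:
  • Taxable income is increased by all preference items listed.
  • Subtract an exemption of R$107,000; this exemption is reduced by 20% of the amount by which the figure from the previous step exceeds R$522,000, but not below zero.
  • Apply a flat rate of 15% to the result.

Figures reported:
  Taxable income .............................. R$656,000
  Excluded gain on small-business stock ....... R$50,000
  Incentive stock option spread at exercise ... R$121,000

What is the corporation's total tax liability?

R$117,150

Supplementary minimum tax:
  Adjusted income: R$656,000 + R$50,000 + R$121,000 = R$827,000
  Exemption: R$107,000 − 20% × (R$827,000 − R$522,000) = R$107,000 − R$61,000 = R$46,000
  Base: R$827,000 − R$46,000 = R$781,000
  R$781,000 × 15% = R$117,150

Mainline income levy:
  R$239,000 × 7% = R$16,730
  R$417,000 × 17% = R$70,890
  → R$87,620

R$117,150 > R$87,620, so the supplementary minimum tax is the binding amount.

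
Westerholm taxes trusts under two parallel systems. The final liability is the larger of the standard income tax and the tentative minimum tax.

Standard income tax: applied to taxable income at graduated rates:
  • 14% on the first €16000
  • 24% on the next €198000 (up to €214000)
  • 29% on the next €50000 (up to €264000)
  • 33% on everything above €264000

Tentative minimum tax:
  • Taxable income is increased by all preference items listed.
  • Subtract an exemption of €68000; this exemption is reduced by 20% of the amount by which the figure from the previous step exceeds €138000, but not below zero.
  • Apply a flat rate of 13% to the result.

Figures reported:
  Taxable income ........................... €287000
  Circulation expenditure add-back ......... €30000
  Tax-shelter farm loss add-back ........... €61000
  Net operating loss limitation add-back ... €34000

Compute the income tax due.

Standard income tax:
  €16000 × 14% = €2240
  €198000 × 24% = €47520
  €50000 × 29% = €14500
  €23000 × 33% = €7590
  → €71850

Tentative minimum tax:
  Adjusted income: €287000 + €30000 + €61000 + €34000 = €412000
  Exemption: €68000 − 20% × (€412000 − €138000) = €68000 − €54800 = €13200
  Base: €412000 − €13200 = €398800
  €398800 × 13% = €51844

€71850 > €51844, so the standard income tax governs.

€71850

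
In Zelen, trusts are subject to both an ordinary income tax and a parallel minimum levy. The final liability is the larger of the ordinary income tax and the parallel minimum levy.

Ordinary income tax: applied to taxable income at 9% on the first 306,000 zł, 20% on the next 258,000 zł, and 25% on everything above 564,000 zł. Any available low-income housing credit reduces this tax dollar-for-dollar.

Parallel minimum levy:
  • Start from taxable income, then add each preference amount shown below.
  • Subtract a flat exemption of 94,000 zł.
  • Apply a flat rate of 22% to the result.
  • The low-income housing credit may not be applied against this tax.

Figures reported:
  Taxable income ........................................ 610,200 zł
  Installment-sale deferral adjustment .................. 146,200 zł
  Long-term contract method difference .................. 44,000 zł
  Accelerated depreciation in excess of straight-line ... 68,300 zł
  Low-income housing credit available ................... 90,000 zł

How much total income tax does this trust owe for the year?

170,434 zł

Parallel minimum levy:
  Adjusted income: 610,200 zł + 146,200 zł + 44,000 zł + 68,300 zł = 868,700 zł
  Less exemption 94,000 zł → base 774,700 zł
  774,700 zł × 22% = 170,434 zł

Ordinary income tax:
  306,000 zł × 9% = 27,540 zł
  258,000 zł × 20% = 51,600 zł
  46,200 zł × 25% = 11,550 zł
  → 90,690 zł
  Less low-income housing credit 90,000 zł → 690 zł

170,434 zł > 690 zł, so the parallel minimum levy is the binding amount.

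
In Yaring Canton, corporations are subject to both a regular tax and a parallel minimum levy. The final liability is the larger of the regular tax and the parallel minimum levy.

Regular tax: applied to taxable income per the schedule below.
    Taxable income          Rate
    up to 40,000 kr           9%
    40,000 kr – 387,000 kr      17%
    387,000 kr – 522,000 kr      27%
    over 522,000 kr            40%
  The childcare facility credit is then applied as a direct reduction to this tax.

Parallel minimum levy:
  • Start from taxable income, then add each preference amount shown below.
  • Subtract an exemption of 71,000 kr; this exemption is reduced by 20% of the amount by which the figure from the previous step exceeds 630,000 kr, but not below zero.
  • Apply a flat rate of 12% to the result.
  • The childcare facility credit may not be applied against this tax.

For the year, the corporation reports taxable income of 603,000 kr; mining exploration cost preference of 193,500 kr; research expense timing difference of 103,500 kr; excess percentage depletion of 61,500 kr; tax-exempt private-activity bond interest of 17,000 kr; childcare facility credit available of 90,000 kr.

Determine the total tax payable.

117,264 kr

Regular tax:
  40,000 kr × 9% = 3,600 kr
  347,000 kr × 17% = 58,990 kr
  135,000 kr × 27% = 36,450 kr
  81,000 kr × 40% = 32,400 kr
  → 131,440 kr
  Less childcare facility credit 90,000 kr → 41,440 kr

Parallel minimum levy:
  Adjusted income: 603,000 kr + 193,500 kr + 103,500 kr + 61,500 kr + 17,000 kr = 978,500 kr
  Exemption: 71,000 kr − 20% × (978,500 kr − 630,000 kr) = 71,000 kr − 69,700 kr = 1,300 kr
  Base: 978,500 kr − 1,300 kr = 977,200 kr
  977,200 kr × 12% = 117,264 kr

117,264 kr > 41,440 kr, so the parallel minimum levy is the binding amount.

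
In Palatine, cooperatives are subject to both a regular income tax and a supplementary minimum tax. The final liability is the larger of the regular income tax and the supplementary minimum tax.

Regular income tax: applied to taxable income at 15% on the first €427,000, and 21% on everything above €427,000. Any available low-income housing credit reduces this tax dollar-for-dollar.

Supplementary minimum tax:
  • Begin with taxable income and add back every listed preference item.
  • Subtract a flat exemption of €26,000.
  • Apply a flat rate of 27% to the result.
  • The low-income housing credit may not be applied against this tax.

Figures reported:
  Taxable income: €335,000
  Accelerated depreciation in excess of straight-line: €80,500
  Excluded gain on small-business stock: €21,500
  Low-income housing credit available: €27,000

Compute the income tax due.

Regular income tax:
  €335,000 × 15% = €50,250
  Less low-income housing credit €27,000 → €23,250

Supplementary minimum tax:
  Adjusted income: €335,000 + €80,500 + €21,500 = €437,000
  Less exemption €26,000 → base €411,000
  €411,000 × 27% = €110,970

€110,970 > €23,250, so the supplementary minimum tax is the binding amount.

€110,970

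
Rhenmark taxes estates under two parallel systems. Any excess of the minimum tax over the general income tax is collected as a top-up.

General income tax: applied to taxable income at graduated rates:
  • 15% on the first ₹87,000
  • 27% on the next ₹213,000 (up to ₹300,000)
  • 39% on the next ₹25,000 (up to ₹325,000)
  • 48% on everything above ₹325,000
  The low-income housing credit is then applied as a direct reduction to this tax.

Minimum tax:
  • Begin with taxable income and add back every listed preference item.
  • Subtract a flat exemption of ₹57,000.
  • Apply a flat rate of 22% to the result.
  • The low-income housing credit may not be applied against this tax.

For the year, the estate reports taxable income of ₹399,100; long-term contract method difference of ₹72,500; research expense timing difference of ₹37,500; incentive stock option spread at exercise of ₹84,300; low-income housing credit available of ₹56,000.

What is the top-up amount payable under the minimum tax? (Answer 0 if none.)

₹58,130

Minimum tax:
  Adjusted income: ₹399,100 + ₹72,500 + ₹37,500 + ₹84,300 = ₹593,400
  Less exemption ₹57,000 → base ₹536,400
  ₹536,400 × 22% = ₹118,008

General income tax:
  ₹87,000 × 15% = ₹13,050
  ₹213,000 × 27% = ₹57,510
  ₹25,000 × 39% = ₹9,750
  ₹74,100 × 48% = ₹35,568
  → ₹115,878
  Less low-income housing credit ₹56,000 → ₹59,878

Excess of minimum tax over general income tax: ₹118,008 − ₹59,878 = ₹58,130.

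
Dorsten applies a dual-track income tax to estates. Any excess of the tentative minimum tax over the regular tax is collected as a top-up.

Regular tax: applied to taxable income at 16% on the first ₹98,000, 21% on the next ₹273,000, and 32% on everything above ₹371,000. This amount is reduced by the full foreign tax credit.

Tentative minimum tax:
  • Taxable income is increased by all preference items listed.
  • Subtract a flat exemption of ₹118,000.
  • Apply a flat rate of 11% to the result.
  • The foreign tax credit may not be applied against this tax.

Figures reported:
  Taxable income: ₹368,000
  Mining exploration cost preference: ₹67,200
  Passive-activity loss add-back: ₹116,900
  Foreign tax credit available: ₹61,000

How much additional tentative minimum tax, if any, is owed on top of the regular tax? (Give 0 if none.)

₹36,371

Tentative minimum tax:
  Adjusted income: ₹368,000 + ₹67,200 + ₹116,900 = ₹552,100
  Less exemption ₹118,000 → base ₹434,100
  ₹434,100 × 11% = ₹47,751

Regular tax:
  ₹98,000 × 16% = ₹15,680
  ₹270,000 × 21% = ₹56,700
  → ₹72,380
  Less foreign tax credit ₹61,000 → ₹11,380

Excess of tentative minimum tax over regular tax: ₹47,751 − ₹11,380 = ₹36,371.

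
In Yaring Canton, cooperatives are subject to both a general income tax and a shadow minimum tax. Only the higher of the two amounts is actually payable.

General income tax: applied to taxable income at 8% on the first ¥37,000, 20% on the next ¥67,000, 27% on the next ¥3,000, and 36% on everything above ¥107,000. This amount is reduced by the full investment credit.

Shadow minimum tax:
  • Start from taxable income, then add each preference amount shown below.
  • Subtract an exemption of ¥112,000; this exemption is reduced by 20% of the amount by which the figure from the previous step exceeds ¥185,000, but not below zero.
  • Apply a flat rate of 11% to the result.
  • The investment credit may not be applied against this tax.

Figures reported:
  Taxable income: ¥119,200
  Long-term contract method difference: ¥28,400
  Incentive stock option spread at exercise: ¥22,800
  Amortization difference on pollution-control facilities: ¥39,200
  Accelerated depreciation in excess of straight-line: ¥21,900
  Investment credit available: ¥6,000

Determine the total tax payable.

General income tax:
  ¥37,000 × 8% = ¥2,960
  ¥67,000 × 20% = ¥13,400
  ¥3,000 × 27% = ¥810
  ¥12,200 × 36% = ¥4,392
  → ¥21,562
  Less investment credit ¥6,000 → ¥15,562

Shadow minimum tax:
  Adjusted income: ¥119,200 + ¥28,400 + ¥22,800 + ¥39,200 + ¥21,900 = ¥231,500
  Exemption: ¥112,000 − 20% × (¥231,500 − ¥185,000) = ¥112,000 − ¥9,300 = ¥102,700
  Base: ¥231,500 − ¥102,700 = ¥128,800
  ¥128,800 × 11% = ¥14,168

¥15,562 > ¥14,168, so the general income tax governs.

¥15,562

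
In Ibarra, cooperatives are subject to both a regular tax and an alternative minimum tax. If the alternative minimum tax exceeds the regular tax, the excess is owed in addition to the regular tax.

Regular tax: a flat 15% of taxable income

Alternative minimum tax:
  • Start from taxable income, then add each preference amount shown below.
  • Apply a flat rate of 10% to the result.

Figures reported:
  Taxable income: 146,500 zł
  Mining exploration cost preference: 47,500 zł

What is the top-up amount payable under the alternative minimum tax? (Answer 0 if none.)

Alternative minimum tax:
  Adjusted income: 146,500 zł + 47,500 zł = 194,000 zł
  194,000 zł × 10% = 19,400 zł

Regular tax:
  146,500 zł × 15% = 21,975 zł

19,400 zł ≤ 21,975 zł, so no add-on is due.

0 zł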